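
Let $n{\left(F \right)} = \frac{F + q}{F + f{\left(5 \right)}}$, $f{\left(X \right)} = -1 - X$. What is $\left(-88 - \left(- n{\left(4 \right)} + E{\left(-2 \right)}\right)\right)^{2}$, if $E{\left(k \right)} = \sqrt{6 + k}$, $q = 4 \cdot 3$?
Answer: $9604$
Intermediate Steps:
$q = 12$
$n{\left(F \right)} = \frac{12 + F}{-6 + F}$ ($n{\left(F \right)} = \frac{F + 12}{F - 6} = \frac{12 + F}{F - 6} = \frac{12 + F}{-6 + F}$)
$\left(-88 - \left(- n{\left(4 \right)} + E{\left(-2 \right)}\right)\right)^{2} = \left(-88 - \left(\sqrt{6 - 2} - \frac{12 + 4}{-6 + 4}\right)\right)^{2} = \left(-88 + \left(\frac{1}{-2} \cdot 16 - \sqrt{4}\right)\right)^{2} = \left(-88 - 10\right)^{2} = \left(-98\right)^{2} = 9604$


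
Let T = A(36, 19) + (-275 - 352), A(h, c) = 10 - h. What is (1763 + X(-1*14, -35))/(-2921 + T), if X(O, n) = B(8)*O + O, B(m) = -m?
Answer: -1861/3574 ≈ -0.52071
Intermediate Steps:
T = -653 (T = (10 - 1*36) + (-275 - 352) = (10 - 36) - 627 = -26 - 627 = -653)
X(O, n) = -7*O (X(O, n) = (-1*8)*O + O = -8*O + O = -7*O)
(1763 + X(-1*14, -35))/(-2921 + T) = (1763 - (-7)*14)/(-2921 - 653) = (1763 - 7*(-14))/(-3574) = (1763 + 98)*(-1/3574) = 1861*(-1/3574) = -1861/3574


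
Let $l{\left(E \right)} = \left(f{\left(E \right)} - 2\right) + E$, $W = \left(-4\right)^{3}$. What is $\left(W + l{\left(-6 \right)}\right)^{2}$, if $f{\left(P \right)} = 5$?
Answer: $4489$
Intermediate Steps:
$W = -64$
$l{\left(E \right)} = 3 + E$ ($l{\left(E \right)} = \left(5 - 2\right) + E = 3 + E$)
$\left(W + l{\left(-6 \right)}\right)^{2} = \left(-64 + \left(3 - 6\right)\right)^{2} = \left(-64 - 3\right)^{2} = \left(-67\right)^{2} = 4489$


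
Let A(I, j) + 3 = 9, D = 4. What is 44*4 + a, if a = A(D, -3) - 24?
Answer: 158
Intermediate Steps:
A(I, j) = 6 (A(I, j) = -3 + 9 = 6)
a = -18 (a = 6 - 24 = -18)
44*4 + a = 44*4 - 18 = 176 - 18 = 158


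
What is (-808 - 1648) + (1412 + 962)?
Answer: -82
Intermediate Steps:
(-808 - 1648) + (1412 + 962) = -2456 + 2374 = -82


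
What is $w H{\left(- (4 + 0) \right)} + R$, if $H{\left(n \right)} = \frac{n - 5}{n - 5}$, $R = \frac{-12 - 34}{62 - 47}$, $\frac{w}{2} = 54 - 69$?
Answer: $- \frac{496}{15} \approx -33.067$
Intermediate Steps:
$w = -30$ ($w = 2 \left(54 - 69\right) = 2 \left(-15\right) = -30$)
$R = - \frac{46}{15} \approx -3.0667$
$H{\left(n \right)} = 1$ ($H{\left(n \right)} = \frac{-5 + n}{-5 + n} = 1$)
$w H{\left(- (4 + 0) \right)} + R = \left(-30\right) 1 - \frac{46}{15} = -30 - \frac{46}{15} = - \frac{496}{15}$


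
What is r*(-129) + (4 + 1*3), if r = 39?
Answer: -5024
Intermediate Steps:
r*(-129) + (4 + 1*3) = 39*(-129) + (4 + 1*3) = -5031 + (4 + 3) = -5031 + 7 = -5024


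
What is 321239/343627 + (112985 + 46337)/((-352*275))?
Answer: -11825702847/16631546800 ≈ -0.71104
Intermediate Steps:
321239/343627 + (112985 + 46337)/((-352*275)) = 321239*(1/343627) + 159322/(-96800) = 321239/343627 + 159322*(-1/96800) = 321239/343627 - 79661/48400 = -11825702847/16631546800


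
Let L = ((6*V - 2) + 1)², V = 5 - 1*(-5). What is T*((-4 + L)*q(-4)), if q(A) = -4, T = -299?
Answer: 4158492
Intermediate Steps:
V = 10 (V = 5 + 5 = 10)
L = 3481 (L = ((6*10 - 2) + 1)² = ((60 - 2) + 1)² = (58 + 1)² = 59² = 3481)
T*((-4 + L)*q(-4)) = -299*(-4 + 3481)*(-4) = -1039623*(-4) = -299*(-13908) = 4158492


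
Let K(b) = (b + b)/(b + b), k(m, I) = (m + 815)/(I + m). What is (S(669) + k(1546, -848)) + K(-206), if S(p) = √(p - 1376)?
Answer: 3059/698 + I*√707 ≈ 4.3825 + 26.589*I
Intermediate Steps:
k(m, I) = (815 + m)/(I + m)
S(p) = √(-1376 + p)
K(b) = 1 (K(b) = (2*b)/((2*b)) = (2*b)*(1/(2*b)) = 1)
(S(669) + k(1546, -848)) + K(-206) = (√(-1376 + 669) + (815 + 1546)/(-848 + 1546)) + 1 = (√(-707) + 2361/698) + 1 = (I*√707 + (1/698)*2361) + 1 = (I*√707 + 2361/698) + 1 = (2361/698 + I*√707) + 1 = 3059/698 + I*√707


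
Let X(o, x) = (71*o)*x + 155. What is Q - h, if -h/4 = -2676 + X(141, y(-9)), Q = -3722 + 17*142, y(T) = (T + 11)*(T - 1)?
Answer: -812272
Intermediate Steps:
y(T) = (-1 + T)*(11 + T) (y(T) = (11 + T)*(-1 + T) = (-1 + T)*(11 + T))
X(o, x) = 155 + 71*o*x (X(o, x) = 71*o*x + 155 = 155 + 71*o*x)
Q = -1308 (Q = -3722 + 2414 = -1308)
h = 810964 (h = -4*(-2676 + (155 + 71*141*(-11 + (-9)² + 10*(-9)))) = -4*(-2676 + (155 + 71*141*(-11 + 81 - 90))) = -4*(-2676 + (155 + 71*141*(-20))) = -4*(-2676 + (155 - 200220)) = -4*(-2676 - 200065) = -4*(-202741) = 810964)
Q - h = -1308 - 1*810964 = -1308 - 810964 = -812272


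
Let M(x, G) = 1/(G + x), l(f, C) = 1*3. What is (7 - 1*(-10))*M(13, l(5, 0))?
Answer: 17/16 ≈ 1.0625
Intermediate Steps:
l(f, C) = 3
(7 - 1*(-10))*M(13, l(5, 0)) = (7 - 1*(-10))/(3 + 13) = (7 + 10)/16 = 17*(1/16) = 17/16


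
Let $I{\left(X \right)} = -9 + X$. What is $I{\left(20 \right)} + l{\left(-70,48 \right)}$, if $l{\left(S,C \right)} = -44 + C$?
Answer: $15$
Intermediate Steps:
$I{\left(20 \right)} + l{\left(-70,48 \right)} = \left(-9 + 20\right) + \left(-44 + 48\right) = 11 + 4 = 15$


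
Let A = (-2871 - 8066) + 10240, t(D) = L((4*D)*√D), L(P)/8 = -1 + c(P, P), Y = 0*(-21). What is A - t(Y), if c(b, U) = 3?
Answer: -713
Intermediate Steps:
Y = 0
L(P) = 16 (L(P) = 8*(-1 + 3) = 8*2 = 16)
t(D) = 16
A = -697 (A = -10937 + 10240 = -697)
A - t(Y) = -697 - 1*16 = -697 - 16 = -713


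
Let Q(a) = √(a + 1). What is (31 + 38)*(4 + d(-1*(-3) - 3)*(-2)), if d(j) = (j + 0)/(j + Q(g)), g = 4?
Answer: 276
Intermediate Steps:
Q(a) = √(1 + a)
d(j) = j/(j + √5) (d(j) = (j + 0)/(j + √(1 + 4)) = j/(j + √5))
(31 + 38)*(4 + d(-1*(-3) - 3)*(-2)) = (31 + 38)*(4 + ((-1*(-3) - 3)/((-1*(-3) - 3) + √5))*(-2)) = 69*(4 + ((3 - 3)/((3 - 3) + √5))*(-2)) = 69*(4 + (0/(0 + √5))*(-2)) = 69*(4 + (0/(√5))*(-2)) = 69*(4 + (0*(√5/5))*(-2)) = 69*(4 + 0*(-2)) = 69*(4 + 0) = 69*4 = 276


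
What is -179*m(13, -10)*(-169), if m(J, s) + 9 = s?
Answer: -574769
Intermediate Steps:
m(J, s) = -9 + s
-179*m(13, -10)*(-169) = -179*(-9 - 10)*(-169) = -179*(-19)*(-169) = 3401*(-169) = -574769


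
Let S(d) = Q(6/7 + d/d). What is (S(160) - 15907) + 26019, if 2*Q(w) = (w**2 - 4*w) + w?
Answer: 495436/49 ≈ 10111.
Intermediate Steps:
Q(w) = w**2/2 - 3*w/2 (Q(w) = ((w**2 - 4*w) + w)/2 = (w**2 - 3*w)/2 = w**2/2 - 3*w/2)
S(d) = -52/49 (S(d) = (6/7 + d/d)*(-3 + (6/7 + d/d))/2 = (6*(1/7) + 1)*(-3 + (6*(1/7) + 1))/2 = (6/7 + 1)*(-3 + (6/7 + 1))/2 = (1/2)*(13/7)*(-3 + 13/7) = (1/2)*(13/7)*(-8/7) = -52/49)
(S(160) - 15907) + 26019 = (-52/49 - 15907) + 26019 = -779495/49 + 26019 = 495436/49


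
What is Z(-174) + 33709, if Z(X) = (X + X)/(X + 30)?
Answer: 404537/12 ≈ 33711.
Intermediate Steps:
Z(X) = 2*X/(30 + X) (Z(X) = (2*X)/(30 + X) = 2*X/(30 + X))
Z(-174) + 33709 = 2*(-174)/(30 - 174) + 33709 = 2*(-174)/(-144) + 33709 = 2*(-174)*(-1/144) + 33709 = 29/12 + 33709 = 404537/12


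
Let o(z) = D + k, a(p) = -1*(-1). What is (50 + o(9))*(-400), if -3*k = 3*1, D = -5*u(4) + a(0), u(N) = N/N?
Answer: -18000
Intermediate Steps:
u(N) = 1
a(p) = 1
D = -4 (D = -5*1 + 1 = -5 + 1 = -4)
k = -1 ≈ -1.0000
o(z) = -5 (o(z) = -4 - 1 = -5)
(50 + o(9))*(-400) = (50 - 5)*(-400) = 45*(-400) = -18000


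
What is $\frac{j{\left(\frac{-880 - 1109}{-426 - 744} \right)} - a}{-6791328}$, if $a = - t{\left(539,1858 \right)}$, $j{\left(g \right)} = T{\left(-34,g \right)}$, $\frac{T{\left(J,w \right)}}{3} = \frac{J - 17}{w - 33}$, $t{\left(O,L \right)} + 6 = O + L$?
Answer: $- \frac{249971}{708561888} \approx -0.00035279$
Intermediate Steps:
$t{\left(O,L \right)} = -6 + L + O$ ($t{\left(O,L \right)} = -6 + \left(O + L\right) = -6 + \left(L + O\right) = -6 + L + O$)
$T{\left(J,w \right)} = \frac{3 \left(-17 + J\right)}{-33 + w}$ ($T{\left(J,w \right)} = 3 \frac{J - 17}{w - 33} = 3 \frac{-17 + J}{-33 + w} = \frac{3 \left(-17 + J\right)}{-33 + w}$)
$j{\left(g \right)} = - \frac{153}{-33 + g}$ ($j{\left(g \right)} = \frac{3 \left(-17 - 34\right)}{-33 + g} = 3 \frac{1}{-33 + g} \left(-51\right) = - \frac{153}{-33 + g}$)
$a = -2391$ ($a = - (-6 + 1858 + 539) = \left(-1\right) 2391 = -2391$)
$\frac{j{\left(\frac{-880 - 1109}{-426 - 744} \right)} - a}{-6791328} = \frac{- \frac{153}{-33 + \frac{-880 - 1109}{-426 - 744}} - -2391}{-6791328} = \left(- \frac{153}{-33 - \frac{1989}{-1170}} + 2391\right) \left(- \frac{1}{6791328}\right) = \left(- \frac{153}{-33 - - \frac{17}{10}} + 2391\right) \left(- \frac{1}{6791328}\right) = \left(- \frac{153}{-33 + \frac{17}{10}} + 2391\right) \left(- \frac{1}{6791328}\right) = \left(- \frac{153}{- \frac{313}{10}} + 2391\right) \left(- \frac{1}{6791328}\right) = \left(\left(-153\right) \left(- \frac{10}{313}\right) + 2391\right) \left(- \frac{1}{6791328}\right) = \left(\frac{1530}{313} + 2391\right) \left(- \frac{1}{6791328}\right) = \frac{749913}{313} \left(- \frac{1}{6791328}\right) = - \frac{249971}{708561888}$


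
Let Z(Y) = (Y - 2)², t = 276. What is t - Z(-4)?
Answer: 240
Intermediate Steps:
Z(Y) = (-2 + Y)²
t - Z(-4) = 276 - (-2 - 4)² = 276 - 1*(-6)² = 276 - 1*36 = 276 - 36 = 240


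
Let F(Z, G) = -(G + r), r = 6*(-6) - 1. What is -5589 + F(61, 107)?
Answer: -5659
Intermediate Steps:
r = -37 (r = -36 - 1 = -37)
F(Z, G) = 37 - G (F(Z, G) = -(G - 37) = -(-37 + G) = 37 - G)
-5589 + F(61, 107) = -5589 + (37 - 1*107) = -5589 + (37 - 107) = -5589 - 70 = -5659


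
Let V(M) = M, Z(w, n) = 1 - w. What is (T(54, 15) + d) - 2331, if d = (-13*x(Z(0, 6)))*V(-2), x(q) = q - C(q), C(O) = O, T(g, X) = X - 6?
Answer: -2322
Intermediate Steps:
T(g, X) = -6 + X
x(q) = 0 (x(q) = q - q = 0)
d = 0 (d = -13*0*(-2) = 0*(-2) = 0)
(T(54, 15) + d) - 2331 = ((-6 + 15) + 0) - 2331 = (9 + 0) - 2331 = 9 - 2331 = -2322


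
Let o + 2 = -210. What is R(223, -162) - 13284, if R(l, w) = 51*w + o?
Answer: -21758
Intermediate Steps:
o = -212 (o = -2 - 210 = -212)
R(l, w) = -212 + 51*w (R(l, w) = 51*w - 212 = -212 + 51*w)
R(223, -162) - 13284 = (-212 + 51*(-162)) - 13284 = (-212 - 8262) - 13284 = -8474 - 13284 = -21758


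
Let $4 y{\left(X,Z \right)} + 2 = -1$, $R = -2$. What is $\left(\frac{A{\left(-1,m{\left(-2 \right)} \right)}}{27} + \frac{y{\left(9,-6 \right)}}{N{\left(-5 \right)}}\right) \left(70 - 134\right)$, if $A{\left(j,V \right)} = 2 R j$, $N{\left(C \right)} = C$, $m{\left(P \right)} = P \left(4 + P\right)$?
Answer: $- \frac{2576}{135} \approx -19.081$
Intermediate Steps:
$y{\left(X,Z \right)} = - \frac{3}{4}$ ($y{\left(X,Z \right)} = - \frac{1}{2} + \frac{1}{4} \left(-1\right) = - \frac{1}{2} - \frac{1}{4} = - \frac{3}{4}$)
$A{\left(j,V \right)} = - 4 j$ ($A{\left(j,V \right)} = 2 \left(-2\right) j = - 4 j$)
$\left(\frac{A{\left(-1,m{\left(-2 \right)} \right)}}{27} + \frac{y{\left(9,-6 \right)}}{N{\left(-5 \right)}}\right) \left(70 - 134\right) = \left(\frac{\left(-4\right) \left(-1\right)}{27} - \frac{3}{4 \left(-5\right)}\right) \left(70 - 134\right) = \left(4 \cdot \frac{1}{27} - - \frac{3}{20}\right) \left(-64\right) = \left(\frac{4}{27} + \frac{3}{20}\right) \left(-64\right) = \frac{161}{540} \left(-64\right) = - \frac{2576}{135}$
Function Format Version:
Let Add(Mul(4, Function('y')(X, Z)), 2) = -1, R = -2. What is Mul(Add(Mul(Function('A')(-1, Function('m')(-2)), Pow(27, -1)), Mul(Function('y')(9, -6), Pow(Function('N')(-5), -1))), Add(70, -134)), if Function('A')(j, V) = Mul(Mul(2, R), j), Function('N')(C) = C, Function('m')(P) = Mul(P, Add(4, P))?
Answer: Rational(-2576, 135) ≈ -19.081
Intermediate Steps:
Function('y')(X, Z) = Rational(-3, 4) (Function('y')(X, Z) = Add(Rational(-1, 2), Mul(Rational(1, 4), -1)) = Add(Rational(-1, 2), Rational(-1, 4)) = Rational(-3, 4))
Function('A')(j, V) = Mul(-4, j) (Function('A')(j, V) = Mul(Mul(2, -2), j) = Mul(-4, j))
Mul(Add(Mul(Function('A')(-1, Function('m')(-2)), Pow(27, -1)), Mul(Function('y')(9, -6), Pow(Function('N')(-5), -1))), Add(70, -134)) = Mul(Add(Mul(Mul(-4, -1), Pow(27, -1)), Mul(Rational(-3, 4), Pow(-5, -1))), Add(70, -134)) = Mul(Add(Mul(4, Rational(1, 27)), Mul(Rational(-3, 4), Rational(-1, 5))), -64) = Mul(Add(Rational(4, 27), Rational(3, 20)), -64) = Mul(Rational(161, 540), -64) = Rational(-2576, 135)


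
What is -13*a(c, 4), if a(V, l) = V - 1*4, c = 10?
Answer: -78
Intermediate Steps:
a(V, l) = -4 + V (a(V, l) = V - 4 = -4 + V)
-13*a(c, 4) = -13*(-4 + 10) = -13*6 = -78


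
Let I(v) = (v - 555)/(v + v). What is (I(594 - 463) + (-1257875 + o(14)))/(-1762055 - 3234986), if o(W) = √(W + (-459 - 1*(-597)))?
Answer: 164781837/654612371 - 2*√38/4997041 ≈ 0.25172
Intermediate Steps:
o(W) = √(138 + W) (o(W) = √(W + (-459 + 597)) = √(W + 138) = √(138 + W))
I(v) = (-555 + v)/(2*v) (I(v) = (-555 + v)/((2*v)) = (-555 + v)*(1/(2*v)) = (-555 + v)/(2*v))
(I(594 - 463) + (-1257875 + o(14)))/(-1762055 - 3234986) = ((-555 + (594 - 463))/(2*(594 - 463)) + (-1257875 + √(138 + 14)))/(-1762055 - 3234986) = ((½)*(-555 + 131)/131 + (-1257875 + √152))/(-4997041) = ((½)*(1/131)*(-424) + (-1257875 + 2*√38))*(-1/4997041) = (-212/131 + (-1257875 + 2*√38))*(-1/4997041) = (-164781837/131 + 2*√38)*(-1/4997041) = 164781837/654612371 - 2*√38/4997041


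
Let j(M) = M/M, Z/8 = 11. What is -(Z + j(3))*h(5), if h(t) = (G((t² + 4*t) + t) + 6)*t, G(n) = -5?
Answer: -445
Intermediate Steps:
Z = 88 (Z = 8*11 = 88)
j(M) = 1
h(t) = t (h(t) = (-5 + 6)*t = 1*t = t)
-(Z + j(3))*h(5) = -(88 + 1)*5 = -89*5 = -1*445 = -445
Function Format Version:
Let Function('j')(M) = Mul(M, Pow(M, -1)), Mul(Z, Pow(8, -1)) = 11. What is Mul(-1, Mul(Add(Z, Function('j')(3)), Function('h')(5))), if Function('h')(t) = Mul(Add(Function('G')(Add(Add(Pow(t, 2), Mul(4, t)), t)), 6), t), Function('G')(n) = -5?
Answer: -445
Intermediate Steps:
Z = 88 (Z = Mul(8, 11) = 88)
Function('j')(M) = 1
Function('h')(t) = t (Function('h')(t) = Mul(Add(-5, 6), t) = Mul(1, t) = t)
Mul(-1, Mul(Add(Z, Function('j')(3)), Function('h')(5))) = Mul(-1, Mul(Add(88, 1), 5)) = Mul(-1, Mul(89, 5)) = Mul(-1, 445) = -445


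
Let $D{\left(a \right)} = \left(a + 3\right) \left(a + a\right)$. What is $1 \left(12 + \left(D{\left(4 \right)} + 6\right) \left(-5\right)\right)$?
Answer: $-298$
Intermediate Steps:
$D{\left(a \right)} = 2 a \left(3 + a\right)$ ($D{\left(a \right)} = \left(3 + a\right) 2 a = 2 a \left(3 + a\right)$)
$1 \left(12 + \left(D{\left(4 \right)} + 6\right) \left(-5\right)\right) = 1 \left(12 + \left(2 \cdot 4 \left(3 + 4\right) + 6\right) \left(-5\right)\right) = 1 \left(12 + \left(2 \cdot 4 \cdot 7 + 6\right) \left(-5\right)\right) = 1 \left(12 + \left(56 + 6\right) \left(-5\right)\right) = 1 \left(12 + 62 \left(-5\right)\right) = 1 \left(12 - 310\right) = 1 \left(-298\right) = -298$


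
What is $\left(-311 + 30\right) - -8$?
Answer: $-273$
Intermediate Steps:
$\left(-311 + 30\right) - -8 = -281 + 8 = -273$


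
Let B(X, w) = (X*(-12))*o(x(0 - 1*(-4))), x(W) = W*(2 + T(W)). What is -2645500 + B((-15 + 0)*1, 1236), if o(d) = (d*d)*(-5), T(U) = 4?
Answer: -3163900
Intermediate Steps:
x(W) = 6*W (x(W) = W*(2 + 4) = W*6 = 6*W)
o(d) = -5*d**2 (o(d) = d**2*(-5) = -5*d**2)
B(X, w) = 34560*X (B(X, w) = (X*(-12))*(-5*36*(0 - 1*(-4))**2) = (-12*X)*(-5*36*(0 + 4)**2) = (-12*X)*(-5*(6*4)**2) = (-12*X)*(-5*24**2) = (-12*X)*(-5*576) = -12*X*(-2880) = 34560*X)
-2645500 + B((-15 + 0)*1, 1236) = -2645500 + 34560*((-15 + 0)*1) = -2645500 + 34560*(-15*1) = -2645500 + 34560*(-15) = -2645500 - 518400 = -3163900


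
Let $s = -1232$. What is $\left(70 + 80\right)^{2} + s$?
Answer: $21268$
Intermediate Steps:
$\left(70 + 80\right)^{2} + s = \left(70 + 80\right)^{2} - 1232 = 150^{2} - 1232 = 22500 - 1232 = 21268$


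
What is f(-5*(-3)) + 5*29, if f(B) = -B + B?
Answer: 145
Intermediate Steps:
f(B) = 0
f(-5*(-3)) + 5*29 = 0 + 5*29 = 0 + 145 = 145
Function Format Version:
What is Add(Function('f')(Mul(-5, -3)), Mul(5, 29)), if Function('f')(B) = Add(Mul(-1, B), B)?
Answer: 145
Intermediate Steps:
Function('f')(B) = 0
Add(Function('f')(Mul(-5, -3)), Mul(5, 29)) = Add(0, Mul(5, 29)) = Add(0, 145) = 145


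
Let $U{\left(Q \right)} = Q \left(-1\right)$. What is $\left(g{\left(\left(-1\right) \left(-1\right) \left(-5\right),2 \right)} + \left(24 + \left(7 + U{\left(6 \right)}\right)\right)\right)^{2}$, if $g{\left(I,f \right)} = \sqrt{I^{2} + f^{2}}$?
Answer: $\left(25 + \sqrt{29}\right)^{2} \approx 923.26$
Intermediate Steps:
$U{\left(Q \right)} = - Q$
$\left(g{\left(\left(-1\right) \left(-1\right) \left(-5\right),2 \right)} + \left(24 + \left(7 + U{\left(6 \right)}\right)\right)\right)^{2} = \left(\sqrt{\left(\left(-1\right) \left(-1\right) \left(-5\right)\right)^{2} + 2^{2}} + \left(24 + \left(7 - 6\right)\right)\right)^{2} = \left(\sqrt{\left(1 \left(-5\right)\right)^{2} + 4} + \left(24 + \left(7 - 6\right)\right)\right)^{2} = \left(\sqrt{\left(-5\right)^{2} + 4} + \left(24 + 1\right)\right)^{2} = \left(\sqrt{25 + 4} + 25\right)^{2} = \left(\sqrt{29} + 25\right)^{2} = \left(25 + \sqrt{29}\right)^{2}$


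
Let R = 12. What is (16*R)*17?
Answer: 3264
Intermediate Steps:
(16*R)*17 = (16*12)*17 = 192*17 = 3264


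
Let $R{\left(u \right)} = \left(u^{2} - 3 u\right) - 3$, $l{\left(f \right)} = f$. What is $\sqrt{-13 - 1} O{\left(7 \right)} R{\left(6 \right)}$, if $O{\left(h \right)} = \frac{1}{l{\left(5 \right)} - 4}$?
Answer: $15 i \sqrt{14} \approx 56.125 i$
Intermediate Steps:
$O{\left(h \right)} = 1$ ($O{\left(h \right)} = \frac{1}{5 - 4} = 1^{-1} = 1$)
$R{\left(u \right)} = -3 + u^{2} - 3 u$
$\sqrt{-13 - 1} O{\left(7 \right)} R{\left(6 \right)} = \sqrt{-13 - 1} \cdot 1 \left(-3 + 6^{2} - 18\right) = \sqrt{-14} \cdot 1 \left(-3 + 36 - 18\right) = i \sqrt{14} \cdot 1 \cdot 15 = i \sqrt{14} \cdot 15 = 15 i \sqrt{14}$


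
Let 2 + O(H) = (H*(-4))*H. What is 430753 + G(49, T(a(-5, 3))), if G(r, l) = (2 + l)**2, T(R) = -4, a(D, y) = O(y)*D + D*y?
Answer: 430757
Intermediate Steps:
O(H) = -2 - 4*H**2 (O(H) = -2 + (H*(-4))*H = -2 + (-4*H)*H = -2 - 4*H**2)
a(D, y) = D*y + D*(-2 - 4*y**2) (a(D, y) = (-2 - 4*y**2)*D + D*y = D*(-2 - 4*y**2) + D*y = D*y + D*(-2 - 4*y**2))
430753 + G(49, T(a(-5, 3))) = 430753 + (2 - 4)**2 = 430753 + (-2)**2 = 430753 + 4 = 430757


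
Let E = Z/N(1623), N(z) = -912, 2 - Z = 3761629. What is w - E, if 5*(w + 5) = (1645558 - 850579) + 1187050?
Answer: 1788779513/4560 ≈ 3.9228e+5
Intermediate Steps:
Z = -3761627 (Z = 2 - 1*3761629 = 2 - 3761629 = -3761627)
E = 3761627/912 (E = -3761627/(-912) = -3761627*(-1/912) = 3761627/912 ≈ 4124.6)
w = 1982004/5 (w = -5 + ((1645558 - 850579) + 1187050)/5 = -5 + (794979 + 1187050)/5 = -5 + (⅕)*1982029 = -5 + 1982029/5 = 1982004/5 ≈ 3.9640e+5)
w - E = 1982004/5 - 1*3761627/912 = 1982004/5 - 3761627/912 = 1788779513/4560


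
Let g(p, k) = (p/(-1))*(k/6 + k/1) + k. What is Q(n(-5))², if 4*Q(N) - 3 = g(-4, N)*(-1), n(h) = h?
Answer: 2209/36 ≈ 61.361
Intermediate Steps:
g(p, k) = k - 7*k*p/6 (g(p, k) = (p*(-1))*(k*(⅙) + k*1) + k = (-p)*(k/6 + k) + k = (-p)*(7*k/6) + k = -7*k*p/6 + k = k - 7*k*p/6)
Q(N) = ¾ - 17*N/12 (Q(N) = ¾ + ((N*(6 - 7*(-4))/6)*(-1))/4 = ¾ + ((N*(6 + 28)/6)*(-1))/4 = ¾ + (((⅙)*N*34)*(-1))/4 = ¾ + ((17*N/3)*(-1))/4 = ¾ + (-17*N/3)/4 = ¾ - 17*N/12)
Q(n(-5))² = (¾ - 17/12*(-5))² = (¾ + 85/12)² = (47/6)² = 2209/36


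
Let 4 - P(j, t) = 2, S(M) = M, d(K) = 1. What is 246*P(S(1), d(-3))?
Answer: 492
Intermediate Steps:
P(j, t) = 2 (P(j, t) = 4 - 1*2 = 4 - 2 = 2)
246*P(S(1), d(-3)) = 246*2 = 492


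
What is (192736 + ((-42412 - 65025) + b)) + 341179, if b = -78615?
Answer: 347863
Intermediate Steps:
(192736 + ((-42412 - 65025) + b)) + 341179 = (192736 + ((-42412 - 65025) - 78615)) + 341179 = (192736 + (-107437 - 78615)) + 341179 = (192736 - 186052) + 341179 = 6684 + 341179 = 347863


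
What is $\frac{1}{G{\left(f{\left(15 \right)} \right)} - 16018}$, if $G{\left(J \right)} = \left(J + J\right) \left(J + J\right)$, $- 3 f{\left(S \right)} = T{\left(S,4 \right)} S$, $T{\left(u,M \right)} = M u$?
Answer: $\frac{1}{343982} \approx 2.9071 \cdot 10^{-6}$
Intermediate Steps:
$f{\left(S \right)} = - \frac{4 S^{2}}{3}$ ($f{\left(S \right)} = - \frac{4 S S}{3} = - \frac{4 S^{2}}{3}$)
$G{\left(J \right)} = 4 J^{2}$ ($G{\left(J \right)} = 2 J 2 J = 4 J^{2}$)
$\frac{1}{G{\left(f{\left(15 \right)} \right)} - 16018} = \frac{1}{4 \left(- \frac{4 \cdot 15^{2}}{3}\right)^{2} - 16018} = \frac{1}{4 \left(\left(- \frac{4}{3}\right) 225\right)^{2} - 16018} = \frac{1}{4 \left(-300\right)^{2} - 16018} = \frac{1}{4 \cdot 90000 - 16018} = \frac{1}{360000 - 16018} = \frac{1}{343982}$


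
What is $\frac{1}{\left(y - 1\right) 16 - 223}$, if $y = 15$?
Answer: $1$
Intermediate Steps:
$\frac{1}{\left(y - 1\right) 16 - 223} = \frac{1}{\left(15 - 1\right) 16 - 223} = \frac{1}{14 \cdot 16 - 223} = \frac{1}{224 - 223} = 1^{-1} = 1$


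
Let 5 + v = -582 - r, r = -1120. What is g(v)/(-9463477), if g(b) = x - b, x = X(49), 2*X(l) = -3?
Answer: 1069/18926954 ≈ 5.6480e-5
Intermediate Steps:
X(l) = -3/2 (X(l) = (1/2)*(-3) = -3/2)
x = -3/2 ≈ -1.5000
v = 533 (v = -5 + (-582 - 1*(-1120)) = -5 + (-582 + 1120) = -5 + 538 = 533)
g(b) = -3/2 - b
g(v)/(-9463477) = (-3/2 - 1*533)/(-9463477) = (-3/2 - 533)*(-1/9463477) = -1069/2*(-1/9463477) = 1069/18926954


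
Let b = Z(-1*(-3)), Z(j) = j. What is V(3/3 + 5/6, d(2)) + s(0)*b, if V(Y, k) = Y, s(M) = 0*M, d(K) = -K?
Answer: 11/6 ≈ 1.8333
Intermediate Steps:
s(M) = 0
b = 3 (b = -1*(-3) = 3)
V(3/3 + 5/6, d(2)) + s(0)*b = (3/3 + 5/6) + 0*3 = (3*(⅓) + 5*(⅙)) + 0 = (1 + ⅚) + 0 = 11/6 + 0 = 11/6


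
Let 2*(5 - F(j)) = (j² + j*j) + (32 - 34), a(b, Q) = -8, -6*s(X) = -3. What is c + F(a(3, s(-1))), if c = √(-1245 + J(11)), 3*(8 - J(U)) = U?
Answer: -58 + I*√11166/3 ≈ -58.0 + 35.223*I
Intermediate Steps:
s(X) = ½ (s(X) = -⅙*(-3) = ½)
F(j) = 6 - j² (F(j) = 5 - ((j² + j*j) + (32 - 34))/2 = 5 - ((j² + j²) - 2)/2 = 5 - (2*j² - 2)/2 = 5 - (-2 + 2*j²)/2 = 5 + (1 - j²) = 6 - j²)
J(U) = 8 - U/3
c = I*√11166/3 (c = √(-1245 + (8 - ⅓*11)) = √(-1245 + (8 - 11/3)) = √(-1245 + 13/3) = √(-3722/3) = I*√11166/3 ≈ 35.223*I)
c + F(a(3, s(-1))) = I*√11166/3 + (6 - 1*(-8)²) = I*√11166/3 + (6 - 1*64) = I*√11166/3 + (6 - 64) = I*√11166/3 - 58 = -58 + I*√11166/3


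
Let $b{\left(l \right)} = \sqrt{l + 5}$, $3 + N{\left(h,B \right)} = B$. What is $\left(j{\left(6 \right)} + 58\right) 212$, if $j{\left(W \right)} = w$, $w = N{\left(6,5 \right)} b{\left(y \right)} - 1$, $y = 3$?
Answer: $12084 + 848 \sqrt{2} \approx 13283.0$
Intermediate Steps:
$N{\left(h,B \right)} = -3 + B$
$b{\left(l \right)} = \sqrt{5 + l}$
$w = -1 + 4 \sqrt{2}$ ($w = \left(-3 + 5\right) \sqrt{5 + 3} - 1 = 2 \sqrt{8} - 1 = 2 \cdot 2 \sqrt{2} - 1 = 4 \sqrt{2} - 1 = -1 + 4 \sqrt{2} \approx 4.6569$)
$j{\left(W \right)} = -1 + 4 \sqrt{2}$
$\left(j{\left(6 \right)} + 58\right) 212 = \left(\left(-1 + 4 \sqrt{2}\right) + 58\right) 212 = \left(57 + 4 \sqrt{2}\right) 212 = 12084 + 848 \sqrt{2}$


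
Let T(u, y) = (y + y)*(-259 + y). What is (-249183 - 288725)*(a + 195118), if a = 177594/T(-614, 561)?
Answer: -2963637350156574/28237 ≈ -1.0496e+11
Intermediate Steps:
T(u, y) = 2*y*(-259 + y) (T(u, y) = (2*y)*(-259 + y) = 2*y*(-259 + y))
a = 29599/56474 (a = 177594/((2*561*(-259 + 561))) = 177594/((2*561*302)) = 177594/338844 = 177594*(1/338844) = 29599/56474 ≈ 0.52412)
(-249183 - 288725)*(a + 195118) = (-249183 - 288725)*(29599/56474 + 195118) = -537908*11019123531/56474 = -2963637350156574/28237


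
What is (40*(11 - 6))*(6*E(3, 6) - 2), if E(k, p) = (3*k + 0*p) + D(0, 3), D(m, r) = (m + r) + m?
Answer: 14000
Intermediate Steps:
D(m, r) = r + 2*m
E(k, p) = 3 + 3*k (E(k, p) = (3*k + 0*p) + (3 + 2*0) = (3*k + 0) + (3 + 0) = 3*k + 3 = 3 + 3*k)
(40*(11 - 6))*(6*E(3, 6) - 2) = (40*(11 - 6))*(6*(3 + 3*3) - 2) = (40*5)*(6*(3 + 9) - 2) = 200*(6*12 - 2) = 200*(72 - 2) = 200*70 = 14000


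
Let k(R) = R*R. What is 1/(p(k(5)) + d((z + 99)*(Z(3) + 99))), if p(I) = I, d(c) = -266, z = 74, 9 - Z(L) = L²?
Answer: -1/241 ≈ -0.0041494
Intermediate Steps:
Z(L) = 9 - L²
k(R) = R²
1/(p(k(5)) + d((z + 99)*(Z(3) + 99))) = 1/(5² - 266) = 1/(25 - 266) = 1/(-241) = -1/241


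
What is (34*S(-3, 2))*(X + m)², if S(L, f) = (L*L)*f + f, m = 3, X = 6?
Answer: 55080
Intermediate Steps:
S(L, f) = f + f*L² (S(L, f) = L²*f + f = f*L² + f = f + f*L²)
(34*S(-3, 2))*(X + m)² = (34*(2*(1 + (-3)²)))*(6 + 3)² = (34*(2*(1 + 9)))*9² = (34*(2*10))*81 = (34*20)*81 = 680*81 = 55080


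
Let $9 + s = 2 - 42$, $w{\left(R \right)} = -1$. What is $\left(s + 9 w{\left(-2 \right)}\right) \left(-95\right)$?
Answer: $5510$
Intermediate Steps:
$s = -49$ ($s = -9 + \left(2 - 42\right) = -9 - 40 = -49$)
$\left(s + 9 w{\left(-2 \right)}\right) \left(-95\right) = \left(-49 + 9 \left(-1\right)\right) \left(-95\right) = \left(-49 - 9\right) \left(-95\right) = \left(-58\right) \left(-95\right) = 5510$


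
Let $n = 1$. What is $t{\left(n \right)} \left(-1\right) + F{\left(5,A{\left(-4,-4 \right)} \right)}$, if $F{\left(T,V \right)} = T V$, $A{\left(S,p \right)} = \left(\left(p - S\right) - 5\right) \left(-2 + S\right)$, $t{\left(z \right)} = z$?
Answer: $149$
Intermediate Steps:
$A{\left(S,p \right)} = \left(-2 + S\right) \left(-5 + p - S\right)$ ($A{\left(S,p \right)} = \left(-5 + p - S\right) \left(-2 + S\right) = \left(-2 + S\right) \left(-5 + p - S\right)$)
$t{\left(n \right)} \left(-1\right) + F{\left(5,A{\left(-4,-4 \right)} \right)} = 1 \left(-1\right) + 5 \left(10 - \left(-4\right)^{2} - -12 - -8 - -16\right) = -1 + 5 \left(10 - 16 + 12 + 8 + 16\right) = -1 + 5 \cdot 30 = -1 + 150 = 149$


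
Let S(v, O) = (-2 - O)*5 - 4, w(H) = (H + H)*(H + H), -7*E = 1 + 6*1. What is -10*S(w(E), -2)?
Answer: 40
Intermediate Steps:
E = -1 (E = -(1 + 6*1)/7 = -(1 + 6)/7 = -⅐*7 = -1)
w(H) = 4*H² (w(H) = (2*H)*(2*H) = 4*H²)
S(v, O) = -14 - 5*O (S(v, O) = (-10 - 5*O) - 4 = -14 - 5*O)
-10*S(w(E), -2) = -10*(-14 - 5*(-2)) = -10*(-14 + 10) = -10*(-4) = 40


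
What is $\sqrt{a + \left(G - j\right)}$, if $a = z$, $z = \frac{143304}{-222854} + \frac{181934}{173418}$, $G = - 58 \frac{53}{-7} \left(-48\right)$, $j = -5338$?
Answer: $\frac{i \sqrt{1469353882941232379634039}}{9661723743} \approx 125.46 i$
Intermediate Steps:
$G = - \frac{147552}{7}$ ($G = - 58 \cdot 53 \left(- \frac{1}{7}\right) \left(-48\right) = \left(-58\right) \left(- \frac{53}{7}\right) \left(-48\right) = \frac{3074}{7} \left(-48\right) = - \frac{147552}{7} \approx -21079.0$)
$z = \frac{3923306641}{9661723743}$ ($z = 143304 \left(- \frac{1}{222854}\right) + 181934 \cdot \frac{1}{173418} = - \frac{71652}{111427} + \frac{90967}{86709} = \frac{3923306641}{9661723743} \approx 0.40607$)
$a = \frac{3923306641}{9661723743} \approx 0.40607$
$\sqrt{a + \left(G - j\right)} = \sqrt{\frac{3923306641}{9661723743} - \frac{110186}{7}} = \sqrt{- \frac{152079889885673}{9661723743}} = \frac{i \sqrt{1469353882941232379634039}}{9661723743}$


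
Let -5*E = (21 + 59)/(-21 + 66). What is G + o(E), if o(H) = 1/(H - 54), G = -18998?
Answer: -46469153/2446 ≈ -18998.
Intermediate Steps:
E = -16/45 (E = -(21 + 59)/(5*(-21 + 66)) = -16/45 ≈ -0.35556)
o(H) = 1/(-54 + H)
G + o(E) = -18998 + 1/(-54 - 16/45) = -18998 + 1/(-2446/45) = -18998 - 45/2446 = -46469153/2446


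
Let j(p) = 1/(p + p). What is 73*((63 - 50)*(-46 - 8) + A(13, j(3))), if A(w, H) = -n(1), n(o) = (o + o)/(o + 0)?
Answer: -51392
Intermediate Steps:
n(o) = 2 (n(o) = (2*o)/o = 2)
j(p) = 1/(2*p)
A(w, H) = -2 (A(w, H) = -1*2 = -2)
73*((63 - 50)*(-46 - 8) + A(13, j(3))) = 73*((63 - 50)*(-46 - 8) - 2) = 73*(13*(-54) - 2) = 73*(-702 - 2) = 73*(-704) = -51392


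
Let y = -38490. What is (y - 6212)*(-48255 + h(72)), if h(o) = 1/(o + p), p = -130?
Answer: 62555777641/29 ≈ 2.1571e+9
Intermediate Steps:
h(o) = 1/(-130 + o) (h(o) = 1/(o - 130) = 1/(-130 + o))
(y - 6212)*(-48255 + h(72)) = (-38490 - 6212)*(-48255 + 1/(-130 + 72)) = -44702*(-48255 + 1/(-58)) = -44702*(-48255 - 1/58) = -44702*(-2798791/58) = 62555777641/29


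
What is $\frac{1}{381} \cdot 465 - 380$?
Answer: $- \frac{48105}{127} \approx -378.78$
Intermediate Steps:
$\frac{1}{381} \cdot 465 - 380 = \frac{155}{127} - 380 = - \frac{48105}{127}$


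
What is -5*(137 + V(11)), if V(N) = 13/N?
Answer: -7600/11 ≈ -690.91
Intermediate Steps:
-5*(137 + V(11)) = -5*(137 + 13/11) = -5*1520/11 = -7600/11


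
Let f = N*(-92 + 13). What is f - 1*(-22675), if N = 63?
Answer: 17698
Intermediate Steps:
f = -4977 (f = 63*(-92 + 13) = 63*(-79) = -4977)
f - 1*(-22675) = -4977 - 1*(-22675) = -4977 + 22675 = 17698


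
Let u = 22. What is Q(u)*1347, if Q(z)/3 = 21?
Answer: 84861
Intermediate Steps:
Q(z) = 63 (Q(z) = 3*21 = 63)
Q(u)*1347 = 63*1347 = 84861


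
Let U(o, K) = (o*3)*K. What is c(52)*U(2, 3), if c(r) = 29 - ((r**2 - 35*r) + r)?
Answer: -16326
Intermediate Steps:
U(o, K) = 3*K*o (U(o, K) = (3*o)*K = 3*K*o)
c(r) = 29 - r**2 + 34*r (c(r) = 29 - (r**2 - 34*r) = 29 + (-r**2 + 34*r) = 29 - r**2 + 34*r)
c(52)*U(2, 3) = (29 - 1*52**2 + 34*52)*(3*3*2) = (29 - 1*2704 + 1768)*18 = (29 - 2704 + 1768)*18 = -907*18 = -16326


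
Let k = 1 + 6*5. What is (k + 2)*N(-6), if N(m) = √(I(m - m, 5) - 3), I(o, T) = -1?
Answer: 66*I ≈ 66.0*I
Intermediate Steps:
k = 31 (k = 1 + 30 = 31)
N(m) = 2*I (N(m) = √(-1 - 3) = √(-4) = 2*I)
(k + 2)*N(-6) = (31 + 2)*(2*I) = 33*(2*I) = 66*I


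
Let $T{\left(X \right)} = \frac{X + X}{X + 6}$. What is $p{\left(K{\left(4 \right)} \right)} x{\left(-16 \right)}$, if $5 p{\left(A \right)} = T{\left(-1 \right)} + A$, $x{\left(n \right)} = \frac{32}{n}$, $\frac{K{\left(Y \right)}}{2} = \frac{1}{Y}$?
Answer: $- \frac{1}{25} \approx -0.04$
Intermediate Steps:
$K{\left(Y \right)} = \frac{2}{Y}$
$T{\left(X \right)} = \frac{2 X}{6 + X}$
$p{\left(A \right)} = - \frac{2}{25} + \frac{A}{5}$ ($p{\left(A \right)} = \frac{2 \left(-1\right) \frac{1}{6 - 1} + A}{5} = \frac{2 \left(-1\right) \frac{1}{5} + A}{5} = \frac{- \frac{2}{5} + A}{5} = - \frac{2}{25} + \frac{A}{5}$)
$p{\left(K{\left(4 \right)} \right)} x{\left(-16 \right)} = \left(- \frac{2}{25} + \frac{2 \cdot \frac{1}{4}}{5}\right) \frac{32}{-16} = \left(- \frac{2}{25} + \frac{2 \cdot \frac{1}{4}}{5}\right) 32 \left(- \frac{1}{16}\right) = \left(- \frac{2}{25} + \frac{1}{5} \cdot \frac{1}{2}\right) \left(-2\right) = \left(- \frac{2}{25} + \frac{1}{10}\right) \left(-2\right) = \frac{1}{50} \left(-2\right) = - \frac{1}{25}$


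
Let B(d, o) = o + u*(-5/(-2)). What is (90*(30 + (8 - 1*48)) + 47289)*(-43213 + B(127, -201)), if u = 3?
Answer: -4027168257/2 ≈ -2.0136e+9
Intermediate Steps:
B(d, o) = 15/2 + o (B(d, o) = o + 3*(-5/(-2)) = o + 3*(-5*(-½)) = o + 3*(5/2) = o + 15/2 = 15/2 + o)
(90*(30 + (8 - 1*48)) + 47289)*(-43213 + B(127, -201)) = (90*(30 + (8 - 1*48)) + 47289)*(-43213 + (15/2 - 201)) = (90*(30 + (8 - 48)) + 47289)*(-43213 - 387/2) = (90*(30 - 40) + 47289)*(-86813/2) = (90*(-10) + 47289)*(-86813/2) = (-900 + 47289)*(-86813/2) = 46389*(-86813/2) = -4027168257/2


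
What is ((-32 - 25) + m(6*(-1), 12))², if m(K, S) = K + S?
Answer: 2601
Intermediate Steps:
((-32 - 25) + m(6*(-1), 12))² = ((-32 - 25) + (6*(-1) + 12))² = (-57 + (-6 + 12))² = (-57 + 6)² = (-51)² = 2601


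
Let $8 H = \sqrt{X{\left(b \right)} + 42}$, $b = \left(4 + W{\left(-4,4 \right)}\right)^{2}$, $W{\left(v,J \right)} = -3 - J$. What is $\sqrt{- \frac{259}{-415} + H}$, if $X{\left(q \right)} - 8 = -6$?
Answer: $\frac{\sqrt{429940 + 172225 \sqrt{11}}}{830} \approx 1.2055$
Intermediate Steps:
$b = 9$ ($b = \left(4 - 7\right)^{2} = \left(-3\right)^{2} = 9$)
$X{\left(q \right)} = 2$ ($X{\left(q \right)} = 8 - 6 = 2$)
$H = \frac{\sqrt{11}}{4}$ ($H = \frac{\sqrt{2 + 42}}{8} = \frac{\sqrt{44}}{8} = \frac{2 \sqrt{11}}{8} = \frac{\sqrt{11}}{4} \approx 0.82916$)
$\sqrt{- \frac{259}{-415} + H} = \sqrt{- \frac{259}{-415} + \frac{\sqrt{11}}{4}} = \sqrt{\left(-259\right) \left(- \frac{1}{415}\right) + \frac{\sqrt{11}}{4}} = \sqrt{\frac{259}{415} + \frac{\sqrt{11}}{4}}$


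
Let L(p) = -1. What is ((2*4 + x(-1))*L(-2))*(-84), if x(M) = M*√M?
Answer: 672 - 84*I ≈ 672.0 - 84.0*I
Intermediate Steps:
x(M) = M^(3/2)
((2*4 + x(-1))*L(-2))*(-84) = ((2*4 + (-1)^(3/2))*(-1))*(-84) = ((8 - I)*(-1))*(-84) = (-8 + I)*(-84) = 672 - 84*I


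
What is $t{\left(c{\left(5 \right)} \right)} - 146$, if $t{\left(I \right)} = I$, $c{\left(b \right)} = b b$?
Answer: $-121$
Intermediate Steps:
$c{\left(b \right)} = b^{2}$
$t{\left(c{\left(5 \right)} \right)} - 146 = 5^{2} - 146 = 25 - 146 = -121$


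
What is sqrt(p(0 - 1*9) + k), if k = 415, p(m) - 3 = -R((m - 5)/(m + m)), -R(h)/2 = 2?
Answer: sqrt(422) ≈ 20.543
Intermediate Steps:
R(h) = -4 (R(h) = -2*2 = -4)
p(m) = 7 (p(m) = 3 - 1*(-4) = 3 + 4 = 7)
sqrt(p(0 - 1*9) + k) = sqrt(7 + 415) = sqrt(422)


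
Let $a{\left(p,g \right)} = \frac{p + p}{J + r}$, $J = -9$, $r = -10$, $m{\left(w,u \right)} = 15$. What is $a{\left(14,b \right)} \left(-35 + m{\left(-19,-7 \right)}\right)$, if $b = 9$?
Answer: $\frac{560}{19} \approx 29.474$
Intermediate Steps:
$a{\left(p,g \right)} = - \frac{2 p}{19}$ ($a{\left(p,g \right)} = \frac{p + p}{-9 - 10} = \frac{2 p}{-19} = 2 p \left(- \frac{1}{19}\right) = - \frac{2 p}{19}$)
$a{\left(14,b \right)} \left(-35 + m{\left(-19,-7 \right)}\right) = \left(- \frac{2}{19}\right) 14 \left(-35 + 15\right) = \left(- \frac{28}{19}\right) \left(-20\right) = \frac{560}{19}$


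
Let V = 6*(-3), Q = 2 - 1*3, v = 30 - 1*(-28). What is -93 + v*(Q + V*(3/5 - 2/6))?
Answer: -2147/5 ≈ -429.40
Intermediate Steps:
v = 58 (v = 30 + 28 = 58)
Q = -1 (Q = 2 - 3 = -1)
V = -18
-93 + v*(Q + V*(3/5 - 2/6)) = -93 + 58*(-1 - 18*(3/5 - 2/6)) = -93 + 58*(-1 - 18*(3*(1/5) - 2*1/6)) = -93 + 58*(-1 - 18*(3/5 - 1/3)) = -93 + 58*(-1 - 18*4/15) = -93 + 58*(-1 - 24/5) = -93 + 58*(-29/5) = -93 - 1682/5 = -2147/5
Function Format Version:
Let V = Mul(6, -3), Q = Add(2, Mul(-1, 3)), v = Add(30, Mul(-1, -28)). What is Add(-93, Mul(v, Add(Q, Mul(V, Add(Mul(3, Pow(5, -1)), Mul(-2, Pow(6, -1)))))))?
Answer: Rational(-2147, 5) ≈ -429.40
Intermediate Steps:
v = 58 (v = Add(30, 28) = 58)
Q = -1 (Q = Add(2, -3) = -1)
V = -18
Add(-93, Mul(v, Add(Q, Mul(V, Add(Mul(3, Pow(5, -1)), Mul(-2, Pow(6, -1))))))) = Add(-93, Mul(58, Add(-1, Mul(-18, Add(Mul(3, Pow(5, -1)), Mul(-2, Pow(6, -1))))))) = Add(-93, Mul(58, Add(-1, Mul(-18, Add(Mul(3, Rational(1, 5)), Mul(-2, Rational(1, 6))))))) = Add(-93, Mul(58, Add(-1, Mul(-18, Add(Rational(3, 5), Rational(-1, 3)))))) = Add(-93, Mul(58, Add(-1, Mul(-18, Rational(4, 15))))) = Add(-93, Mul(58, Add(-1, Rational(-24, 5)))) = Add(-93, Mul(58, Rational(-29, 5))) = Add(-93, Rational(-1682, 5)) = Rational(-2147, 5)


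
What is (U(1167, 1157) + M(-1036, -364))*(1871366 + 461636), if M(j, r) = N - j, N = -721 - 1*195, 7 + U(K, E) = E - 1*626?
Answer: 1502453288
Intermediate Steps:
U(K, E) = -633 + E (U(K, E) = -7 + (E - 1*626) = -7 + (E - 626) = -7 + (-626 + E) = -633 + E)
N = -916 (N = -721 - 195 = -916)
M(j, r) = -916 - j
(U(1167, 1157) + M(-1036, -364))*(1871366 + 461636) = ((-633 + 1157) + (-916 - 1*(-1036)))*(1871366 + 461636) = (524 + (-916 + 1036))*2333002 = (524 + 120)*2333002 = 644*2333002 = 1502453288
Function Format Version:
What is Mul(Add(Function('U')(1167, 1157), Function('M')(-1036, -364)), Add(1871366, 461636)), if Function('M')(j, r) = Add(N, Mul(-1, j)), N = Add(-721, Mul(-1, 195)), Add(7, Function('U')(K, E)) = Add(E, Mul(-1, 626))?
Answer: 1502453288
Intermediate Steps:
Function('U')(K, E) = Add(-633, E) (Function('U')(K, E) = Add(-7, Add(E, Mul(-1, 626))) = Add(-7, Add(E, -626)) = Add(-7, Add(-626, E)) = Add(-633, E))
N = -916 (N = Add(-721, -195) = -916)
Function('M')(j, r) = Add(-916, Mul(-1, j))
Mul(Add(Function('U')(1167, 1157), Function('M')(-1036, -364)), Add(1871366, 461636)) = Mul(Add(Add(-633, 1157), Add(-916, Mul(-1, -1036))), Add(1871366, 461636)) = Mul(Add(524, Add(-916, 1036)), 2333002) = Mul(Add(524, 120), 2333002) = Mul(644, 2333002) = 1502453288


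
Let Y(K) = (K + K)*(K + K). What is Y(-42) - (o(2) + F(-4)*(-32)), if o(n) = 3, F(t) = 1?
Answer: 7085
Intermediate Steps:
Y(K) = 4*K**2 (Y(K) = (2*K)*(2*K) = 4*K**2)
Y(-42) - (o(2) + F(-4)*(-32)) = 4*(-42)**2 - (3 + 1*(-32)) = 4*1764 - (3 - 32) = 7056 - 1*(-29) = 7056 + 29 = 7085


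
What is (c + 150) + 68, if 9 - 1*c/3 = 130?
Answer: -145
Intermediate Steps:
c = -363 (c = 27 - 3*130 = 27 - 390 = -363)
(c + 150) + 68 = (-363 + 150) + 68 = -213 + 68 = -145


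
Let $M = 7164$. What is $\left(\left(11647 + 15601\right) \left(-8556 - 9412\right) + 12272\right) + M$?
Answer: $-489572628$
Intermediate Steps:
$\left(\left(11647 + 15601\right) \left(-8556 - 9412\right) + 12272\right) + M = \left(\left(11647 + 15601\right) \left(-8556 - 9412\right) + 12272\right) + 7164 = \left(27248 \left(-17968\right) + 12272\right) + 7164 = \left(-489592064 + 12272\right) + 7164 = -489579792 + 7164 = -489572628$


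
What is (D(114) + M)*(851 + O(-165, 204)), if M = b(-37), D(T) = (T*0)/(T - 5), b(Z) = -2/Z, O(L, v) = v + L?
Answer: 1780/37 ≈ 48.108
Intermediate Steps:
O(L, v) = L + v
D(T) = 0 (D(T) = 0/(-5 + T) = 0)
M = 2/37 (M = -2/(-37) = -2*(-1/37) = 2/37 ≈ 0.054054)
(D(114) + M)*(851 + O(-165, 204)) = (0 + 2/37)*(851 + (-165 + 204)) = 2*(851 + 39)/37 = (2/37)*890 = 1780/37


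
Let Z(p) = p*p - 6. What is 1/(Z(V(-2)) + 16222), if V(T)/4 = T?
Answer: 1/16280 ≈ 6.1425e-5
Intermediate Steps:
V(T) = 4*T
Z(p) = -6 + p² (Z(p) = p² - 6 = -6 + p²)
1/(Z(V(-2)) + 16222) = 1/((-6 + (4*(-2))²) + 16222) = 1/((-6 + (-8)²) + 16222) = 1/((-6 + 64) + 16222) = 1/(58 + 16222) = 1/16280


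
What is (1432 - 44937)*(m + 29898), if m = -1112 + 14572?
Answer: -1886289790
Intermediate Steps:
m = 13460
(1432 - 44937)*(m + 29898) = (1432 - 44937)*(13460 + 29898) = -43505*43358 = -1886289790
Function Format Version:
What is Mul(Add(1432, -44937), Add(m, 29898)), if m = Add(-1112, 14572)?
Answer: -1886289790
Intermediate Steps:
m = 13460
Mul(Add(1432, -44937), Add(m, 29898)) = Mul(Add(1432, -44937), Add(13460, 29898)) = Mul(-43505, 43358) = -1886289790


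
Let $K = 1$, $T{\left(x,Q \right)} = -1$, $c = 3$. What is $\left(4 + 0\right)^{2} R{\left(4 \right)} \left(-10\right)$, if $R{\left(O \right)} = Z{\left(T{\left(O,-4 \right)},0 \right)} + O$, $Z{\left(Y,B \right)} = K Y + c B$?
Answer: $-480$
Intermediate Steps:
$Z{\left(Y,B \right)} = Y + 3 B$ ($Z{\left(Y,B \right)} = 1 Y + 3 B = Y + 3 B$)
$R{\left(O \right)} = -1 + O$ ($R{\left(O \right)} = \left(-1 + 3 \cdot 0\right) + O = \left(-1 + 0\right) + O = -1 + O$)
$\left(4 + 0\right)^{2} R{\left(4 \right)} \left(-10\right) = \left(4 + 0\right)^{2} \left(-1 + 4\right) \left(-10\right) = 4^{2} \cdot 3 \left(-10\right) = 16 \cdot 3 \left(-10\right) = 48 \left(-10\right) = -480$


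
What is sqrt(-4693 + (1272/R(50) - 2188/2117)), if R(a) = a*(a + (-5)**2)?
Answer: I*sqrt(13147298927557)/52925 ≈ 68.51*I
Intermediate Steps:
R(a) = a*(25 + a) (R(a) = a*(a + 25) = a*(25 + a))
sqrt(-4693 + (1272/R(50) - 2188/2117)) = sqrt(-4693 + (1272/((50*(25 + 50))) - 2188/2117)) = sqrt(-4693 + (1272/((50*75)) - 2188*1/2117)) = sqrt(-4693 + (1272/3750 - 2188/2117)) = sqrt(-4693 + (1272*(1/3750) - 2188/2117)) = sqrt(-4693 + (212/625 - 2188/2117)) = sqrt(-4693 - 918696/1323125) = sqrt(-6210344321/1323125) = I*sqrt(13147298927557)/52925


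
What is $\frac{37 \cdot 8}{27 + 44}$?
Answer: $\frac{296}{71} \approx 4.169$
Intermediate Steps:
$\frac{37 \cdot 8}{27 + 44} = \frac{296}{71}$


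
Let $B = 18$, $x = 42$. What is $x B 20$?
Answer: $15120$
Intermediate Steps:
$x B 20 = 42 \cdot 18 \cdot 20 = 756 \cdot 20 = 15120$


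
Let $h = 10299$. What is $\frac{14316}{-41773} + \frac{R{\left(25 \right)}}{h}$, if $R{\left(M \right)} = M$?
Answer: $- \frac{146396159}{430220127} \approx -0.34028$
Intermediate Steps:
$\frac{14316}{-41773} + \frac{R{\left(25 \right)}}{h} = \frac{14316}{-41773} + \frac{25}{10299} = 14316 \left(- \frac{1}{41773}\right) + 25 \cdot \frac{1}{10299} = - \frac{14316}{41773} + \frac{25}{10299} = - \frac{146396159}{430220127}$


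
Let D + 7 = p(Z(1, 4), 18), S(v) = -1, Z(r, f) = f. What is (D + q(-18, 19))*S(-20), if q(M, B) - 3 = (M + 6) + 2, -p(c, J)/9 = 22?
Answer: 212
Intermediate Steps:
p(c, J) = -198 (p(c, J) = -9*22 = -198)
D = -205 (D = -7 - 198 = -205)
q(M, B) = 11 + M (q(M, B) = 3 + ((M + 6) + 2) = 3 + ((6 + M) + 2) = 3 + (8 + M) = 11 + M)
(D + q(-18, 19))*S(-20) = (-205 + (11 - 18))*(-1) = (-205 - 7)*(-1) = -212*(-1) = 212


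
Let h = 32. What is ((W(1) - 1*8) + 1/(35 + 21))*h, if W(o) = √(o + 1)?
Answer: -1788/7 + 32*√2 ≈ -210.17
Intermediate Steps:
W(o) = √(1 + o)
((W(1) - 1*8) + 1/(35 + 21))*h = ((√(1 + 1) - 1*8) + 1/(35 + 21))*32 = ((√2 - 8) + 1/56)*32 = ((-8 + √2) + 1/56)*32 = (-447/56 + √2)*32 = -1788/7 + 32*√2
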